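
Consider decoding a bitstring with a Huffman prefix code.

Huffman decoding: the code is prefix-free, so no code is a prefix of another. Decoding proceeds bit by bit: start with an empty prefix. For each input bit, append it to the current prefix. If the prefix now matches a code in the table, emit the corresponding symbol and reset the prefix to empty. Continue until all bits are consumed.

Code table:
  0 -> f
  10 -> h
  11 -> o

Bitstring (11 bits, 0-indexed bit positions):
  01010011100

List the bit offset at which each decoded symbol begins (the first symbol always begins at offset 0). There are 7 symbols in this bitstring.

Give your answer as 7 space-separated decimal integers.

Answer: 0 1 3 5 6 8 10

Derivation:
Bit 0: prefix='0' -> emit 'f', reset
Bit 1: prefix='1' (no match yet)
Bit 2: prefix='10' -> emit 'h', reset
Bit 3: prefix='1' (no match yet)
Bit 4: prefix='10' -> emit 'h', reset
Bit 5: prefix='0' -> emit 'f', reset
Bit 6: prefix='1' (no match yet)
Bit 7: prefix='11' -> emit 'o', reset
Bit 8: prefix='1' (no match yet)
Bit 9: prefix='10' -> emit 'h', reset
Bit 10: prefix='0' -> emit 'f', reset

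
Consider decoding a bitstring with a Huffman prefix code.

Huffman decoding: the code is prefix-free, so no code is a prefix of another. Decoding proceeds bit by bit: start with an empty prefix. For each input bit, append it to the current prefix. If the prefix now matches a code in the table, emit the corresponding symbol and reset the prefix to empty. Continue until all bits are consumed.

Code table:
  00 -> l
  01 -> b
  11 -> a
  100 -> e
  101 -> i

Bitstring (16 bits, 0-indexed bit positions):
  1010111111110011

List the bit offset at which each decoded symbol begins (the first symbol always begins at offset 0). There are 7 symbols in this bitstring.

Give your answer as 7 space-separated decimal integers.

Bit 0: prefix='1' (no match yet)
Bit 1: prefix='10' (no match yet)
Bit 2: prefix='101' -> emit 'i', reset
Bit 3: prefix='0' (no match yet)
Bit 4: prefix='01' -> emit 'b', reset
Bit 5: prefix='1' (no match yet)
Bit 6: prefix='11' -> emit 'a', reset
Bit 7: prefix='1' (no match yet)
Bit 8: prefix='11' -> emit 'a', reset
Bit 9: prefix='1' (no match yet)
Bit 10: prefix='11' -> emit 'a', reset
Bit 11: prefix='1' (no match yet)
Bit 12: prefix='10' (no match yet)
Bit 13: prefix='100' -> emit 'e', reset
Bit 14: prefix='1' (no match yet)
Bit 15: prefix='11' -> emit 'a', reset

Answer: 0 3 5 7 9 11 14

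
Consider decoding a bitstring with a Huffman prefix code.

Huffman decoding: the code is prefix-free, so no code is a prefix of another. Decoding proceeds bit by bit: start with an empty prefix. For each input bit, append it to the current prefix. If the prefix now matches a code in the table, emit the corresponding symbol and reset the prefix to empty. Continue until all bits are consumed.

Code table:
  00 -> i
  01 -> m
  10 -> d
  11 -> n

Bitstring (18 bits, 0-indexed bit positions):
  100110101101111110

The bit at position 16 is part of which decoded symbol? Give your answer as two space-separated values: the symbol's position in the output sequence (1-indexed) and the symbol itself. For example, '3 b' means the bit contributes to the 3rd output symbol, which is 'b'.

Answer: 9 d

Derivation:
Bit 0: prefix='1' (no match yet)
Bit 1: prefix='10' -> emit 'd', reset
Bit 2: prefix='0' (no match yet)
Bit 3: prefix='01' -> emit 'm', reset
Bit 4: prefix='1' (no match yet)
Bit 5: prefix='10' -> emit 'd', reset
Bit 6: prefix='1' (no match yet)
Bit 7: prefix='10' -> emit 'd', reset
Bit 8: prefix='1' (no match yet)
Bit 9: prefix='11' -> emit 'n', reset
Bit 10: prefix='0' (no match yet)
Bit 11: prefix='01' -> emit 'm', reset
Bit 12: prefix='1' (no match yet)
Bit 13: prefix='11' -> emit 'n', reset
Bit 14: prefix='1' (no match yet)
Bit 15: prefix='11' -> emit 'n', reset
Bit 16: prefix='1' (no match yet)
Bit 17: prefix='10' -> emit 'd', reset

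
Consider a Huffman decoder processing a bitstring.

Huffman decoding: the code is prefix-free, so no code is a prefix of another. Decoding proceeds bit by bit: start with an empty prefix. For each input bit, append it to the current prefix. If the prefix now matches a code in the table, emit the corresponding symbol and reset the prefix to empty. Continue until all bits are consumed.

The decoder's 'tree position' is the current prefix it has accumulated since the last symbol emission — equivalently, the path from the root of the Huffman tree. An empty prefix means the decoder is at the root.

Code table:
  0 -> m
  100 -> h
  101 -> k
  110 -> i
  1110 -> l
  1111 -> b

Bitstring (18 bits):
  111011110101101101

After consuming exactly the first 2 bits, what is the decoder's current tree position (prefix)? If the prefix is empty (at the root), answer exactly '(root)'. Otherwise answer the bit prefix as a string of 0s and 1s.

Bit 0: prefix='1' (no match yet)
Bit 1: prefix='11' (no match yet)

Answer: 11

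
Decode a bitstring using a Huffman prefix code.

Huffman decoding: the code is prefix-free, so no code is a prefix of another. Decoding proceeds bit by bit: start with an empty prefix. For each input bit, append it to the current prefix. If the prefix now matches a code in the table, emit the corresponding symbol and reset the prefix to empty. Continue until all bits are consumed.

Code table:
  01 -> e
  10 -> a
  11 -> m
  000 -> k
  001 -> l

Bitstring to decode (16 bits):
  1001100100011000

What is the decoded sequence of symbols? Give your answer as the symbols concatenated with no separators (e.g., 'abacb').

Answer: aeaekmk

Derivation:
Bit 0: prefix='1' (no match yet)
Bit 1: prefix='10' -> emit 'a', reset
Bit 2: prefix='0' (no match yet)
Bit 3: prefix='01' -> emit 'e', reset
Bit 4: prefix='1' (no match yet)
Bit 5: prefix='10' -> emit 'a', reset
Bit 6: prefix='0' (no match yet)
Bit 7: prefix='01' -> emit 'e', reset
Bit 8: prefix='0' (no match yet)
Bit 9: prefix='00' (no match yet)
Bit 10: prefix='000' -> emit 'k', reset
Bit 11: prefix='1' (no match yet)
Bit 12: prefix='11' -> emit 'm', reset
Bit 13: prefix='0' (no match yet)
Bit 14: prefix='00' (no match yet)
Bit 15: prefix='000' -> emit 'k', reset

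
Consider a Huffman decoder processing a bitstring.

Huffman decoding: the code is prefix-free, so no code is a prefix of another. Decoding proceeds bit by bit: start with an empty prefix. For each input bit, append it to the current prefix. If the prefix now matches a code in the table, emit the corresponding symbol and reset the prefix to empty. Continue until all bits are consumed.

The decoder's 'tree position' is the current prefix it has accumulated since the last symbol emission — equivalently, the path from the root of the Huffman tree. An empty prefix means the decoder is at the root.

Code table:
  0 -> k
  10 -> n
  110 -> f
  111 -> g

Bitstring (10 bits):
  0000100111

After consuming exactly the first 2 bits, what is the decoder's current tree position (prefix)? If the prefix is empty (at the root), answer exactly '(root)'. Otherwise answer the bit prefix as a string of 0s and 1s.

Answer: (root)

Derivation:
Bit 0: prefix='0' -> emit 'k', reset
Bit 1: prefix='0' -> emit 'k', reset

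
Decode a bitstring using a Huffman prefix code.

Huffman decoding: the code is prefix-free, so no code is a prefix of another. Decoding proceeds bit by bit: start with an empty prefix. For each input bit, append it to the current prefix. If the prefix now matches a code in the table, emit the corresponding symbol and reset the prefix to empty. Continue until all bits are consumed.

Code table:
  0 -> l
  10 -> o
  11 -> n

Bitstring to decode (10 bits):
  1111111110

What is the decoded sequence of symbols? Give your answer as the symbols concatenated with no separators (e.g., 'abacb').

Answer: nnnno

Derivation:
Bit 0: prefix='1' (no match yet)
Bit 1: prefix='11' -> emit 'n', reset
Bit 2: prefix='1' (no match yet)
Bit 3: prefix='11' -> emit 'n', reset
Bit 4: prefix='1' (no match yet)
Bit 5: prefix='11' -> emit 'n', reset
Bit 6: prefix='1' (no match yet)
Bit 7: prefix='11' -> emit 'n', reset
Bit 8: prefix='1' (no match yet)
Bit 9: prefix='10' -> emit 'o', reset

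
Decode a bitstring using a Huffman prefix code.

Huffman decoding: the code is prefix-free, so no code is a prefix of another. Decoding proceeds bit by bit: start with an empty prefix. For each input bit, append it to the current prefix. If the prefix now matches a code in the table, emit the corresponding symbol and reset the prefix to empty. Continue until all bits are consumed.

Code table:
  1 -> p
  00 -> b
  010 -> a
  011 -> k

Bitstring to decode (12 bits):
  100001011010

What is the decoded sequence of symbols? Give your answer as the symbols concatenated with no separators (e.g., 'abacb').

Bit 0: prefix='1' -> emit 'p', reset
Bit 1: prefix='0' (no match yet)
Bit 2: prefix='00' -> emit 'b', reset
Bit 3: prefix='0' (no match yet)
Bit 4: prefix='00' -> emit 'b', reset
Bit 5: prefix='1' -> emit 'p', reset
Bit 6: prefix='0' (no match yet)
Bit 7: prefix='01' (no match yet)
Bit 8: prefix='011' -> emit 'k', reset
Bit 9: prefix='0' (no match yet)
Bit 10: prefix='01' (no match yet)
Bit 11: prefix='010' -> emit 'a', reset

Answer: pbbpka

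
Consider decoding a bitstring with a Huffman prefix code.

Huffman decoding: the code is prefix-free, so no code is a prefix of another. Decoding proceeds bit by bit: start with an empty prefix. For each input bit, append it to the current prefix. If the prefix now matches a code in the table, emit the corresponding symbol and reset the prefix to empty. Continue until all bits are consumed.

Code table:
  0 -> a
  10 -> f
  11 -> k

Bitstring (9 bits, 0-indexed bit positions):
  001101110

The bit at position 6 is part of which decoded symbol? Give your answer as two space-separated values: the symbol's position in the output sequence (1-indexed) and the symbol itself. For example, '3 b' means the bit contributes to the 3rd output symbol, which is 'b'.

Answer: 5 k

Derivation:
Bit 0: prefix='0' -> emit 'a', reset
Bit 1: prefix='0' -> emit 'a', reset
Bit 2: prefix='1' (no match yet)
Bit 3: prefix='11' -> emit 'k', reset
Bit 4: prefix='0' -> emit 'a', reset
Bit 5: prefix='1' (no match yet)
Bit 6: prefix='11' -> emit 'k', reset
Bit 7: prefix='1' (no match yet)
Bit 8: prefix='10' -> emit 'f', reset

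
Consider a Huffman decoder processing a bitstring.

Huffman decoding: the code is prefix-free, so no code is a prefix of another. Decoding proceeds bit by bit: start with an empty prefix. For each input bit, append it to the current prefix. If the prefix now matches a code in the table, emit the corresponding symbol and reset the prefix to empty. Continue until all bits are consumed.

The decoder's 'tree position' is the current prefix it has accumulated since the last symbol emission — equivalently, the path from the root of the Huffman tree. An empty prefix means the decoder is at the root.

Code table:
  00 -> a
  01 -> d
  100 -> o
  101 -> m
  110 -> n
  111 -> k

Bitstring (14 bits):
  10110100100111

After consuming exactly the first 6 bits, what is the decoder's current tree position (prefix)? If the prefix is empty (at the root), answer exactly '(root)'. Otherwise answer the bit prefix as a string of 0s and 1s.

Answer: (root)

Derivation:
Bit 0: prefix='1' (no match yet)
Bit 1: prefix='10' (no match yet)
Bit 2: prefix='101' -> emit 'm', reset
Bit 3: prefix='1' (no match yet)
Bit 4: prefix='10' (no match yet)
Bit 5: prefix='101' -> emit 'm', reset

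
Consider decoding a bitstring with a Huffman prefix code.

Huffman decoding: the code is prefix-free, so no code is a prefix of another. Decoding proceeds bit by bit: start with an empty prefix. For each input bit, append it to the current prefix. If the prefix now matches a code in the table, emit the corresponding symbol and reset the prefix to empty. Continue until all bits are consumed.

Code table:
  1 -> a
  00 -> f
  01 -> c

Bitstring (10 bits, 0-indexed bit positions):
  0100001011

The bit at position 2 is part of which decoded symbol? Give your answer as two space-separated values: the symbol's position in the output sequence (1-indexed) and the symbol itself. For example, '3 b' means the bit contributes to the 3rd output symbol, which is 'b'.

Answer: 2 f

Derivation:
Bit 0: prefix='0' (no match yet)
Bit 1: prefix='01' -> emit 'c', reset
Bit 2: prefix='0' (no match yet)
Bit 3: prefix='00' -> emit 'f', reset
Bit 4: prefix='0' (no match yet)
Bit 5: prefix='00' -> emit 'f', reset
Bit 6: prefix='1' -> emit 'a', reset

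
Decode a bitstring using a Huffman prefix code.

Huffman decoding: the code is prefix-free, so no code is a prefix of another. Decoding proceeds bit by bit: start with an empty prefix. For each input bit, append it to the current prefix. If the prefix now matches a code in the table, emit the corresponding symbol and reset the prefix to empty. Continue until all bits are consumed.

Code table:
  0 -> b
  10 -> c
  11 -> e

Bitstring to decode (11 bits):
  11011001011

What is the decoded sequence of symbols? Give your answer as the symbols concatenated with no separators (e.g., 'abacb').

Answer: ebebbce

Derivation:
Bit 0: prefix='1' (no match yet)
Bit 1: prefix='11' -> emit 'e', reset
Bit 2: prefix='0' -> emit 'b', reset
Bit 3: prefix='1' (no match yet)
Bit 4: prefix='11' -> emit 'e', reset
Bit 5: prefix='0' -> emit 'b', reset
Bit 6: prefix='0' -> emit 'b', reset
Bit 7: prefix='1' (no match yet)
Bit 8: prefix='10' -> emit 'c', reset
Bit 9: prefix='1' (no match yet)
Bit 10: prefix='11' -> emit 'e', reset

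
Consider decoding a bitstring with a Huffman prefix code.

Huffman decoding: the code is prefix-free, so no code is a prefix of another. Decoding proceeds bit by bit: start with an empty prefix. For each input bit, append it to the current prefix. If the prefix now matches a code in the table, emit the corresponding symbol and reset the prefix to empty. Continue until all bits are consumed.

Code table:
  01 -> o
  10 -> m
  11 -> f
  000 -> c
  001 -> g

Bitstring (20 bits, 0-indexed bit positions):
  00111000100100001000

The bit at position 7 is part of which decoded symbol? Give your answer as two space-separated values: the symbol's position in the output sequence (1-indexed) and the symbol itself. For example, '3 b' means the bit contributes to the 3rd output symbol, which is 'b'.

Bit 0: prefix='0' (no match yet)
Bit 1: prefix='00' (no match yet)
Bit 2: prefix='001' -> emit 'g', reset
Bit 3: prefix='1' (no match yet)
Bit 4: prefix='11' -> emit 'f', reset
Bit 5: prefix='0' (no match yet)
Bit 6: prefix='00' (no match yet)
Bit 7: prefix='000' -> emit 'c', reset
Bit 8: prefix='1' (no match yet)
Bit 9: prefix='10' -> emit 'm', reset
Bit 10: prefix='0' (no match yet)
Bit 11: prefix='01' -> emit 'o', reset

Answer: 3 c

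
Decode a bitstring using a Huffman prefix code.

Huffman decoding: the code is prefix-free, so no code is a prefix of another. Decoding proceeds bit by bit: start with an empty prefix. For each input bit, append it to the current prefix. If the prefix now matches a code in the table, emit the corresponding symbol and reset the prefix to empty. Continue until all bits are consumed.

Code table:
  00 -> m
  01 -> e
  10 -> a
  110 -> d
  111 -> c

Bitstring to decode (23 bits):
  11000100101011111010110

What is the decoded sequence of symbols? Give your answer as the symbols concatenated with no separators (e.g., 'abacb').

Bit 0: prefix='1' (no match yet)
Bit 1: prefix='11' (no match yet)
Bit 2: prefix='110' -> emit 'd', reset
Bit 3: prefix='0' (no match yet)
Bit 4: prefix='00' -> emit 'm', reset
Bit 5: prefix='1' (no match yet)
Bit 6: prefix='10' -> emit 'a', reset
Bit 7: prefix='0' (no match yet)
Bit 8: prefix='01' -> emit 'e', reset
Bit 9: prefix='0' (no match yet)
Bit 10: prefix='01' -> emit 'e', reset
Bit 11: prefix='0' (no match yet)
Bit 12: prefix='01' -> emit 'e', reset
Bit 13: prefix='1' (no match yet)
Bit 14: prefix='11' (no match yet)
Bit 15: prefix='111' -> emit 'c', reset
Bit 16: prefix='1' (no match yet)
Bit 17: prefix='10' -> emit 'a', reset
Bit 18: prefix='1' (no match yet)
Bit 19: prefix='10' -> emit 'a', reset
Bit 20: prefix='1' (no match yet)
Bit 21: prefix='11' (no match yet)
Bit 22: prefix='110' -> emit 'd', reset

Answer: dmaeeecaad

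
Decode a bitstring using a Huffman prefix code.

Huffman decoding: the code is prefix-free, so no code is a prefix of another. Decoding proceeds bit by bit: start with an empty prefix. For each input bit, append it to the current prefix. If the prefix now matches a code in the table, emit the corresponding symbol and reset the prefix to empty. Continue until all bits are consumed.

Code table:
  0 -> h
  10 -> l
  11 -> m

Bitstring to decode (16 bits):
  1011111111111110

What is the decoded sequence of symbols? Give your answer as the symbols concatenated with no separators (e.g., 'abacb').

Bit 0: prefix='1' (no match yet)
Bit 1: prefix='10' -> emit 'l', reset
Bit 2: prefix='1' (no match yet)
Bit 3: prefix='11' -> emit 'm', reset
Bit 4: prefix='1' (no match yet)
Bit 5: prefix='11' -> emit 'm', reset
Bit 6: prefix='1' (no match yet)
Bit 7: prefix='11' -> emit 'm', reset
Bit 8: prefix='1' (no match yet)
Bit 9: prefix='11' -> emit 'm', reset
Bit 10: prefix='1' (no match yet)
Bit 11: prefix='11' -> emit 'm', reset
Bit 12: prefix='1' (no match yet)
Bit 13: prefix='11' -> emit 'm', reset
Bit 14: prefix='1' (no match yet)
Bit 15: prefix='10' -> emit 'l', reset

Answer: lmmmmmml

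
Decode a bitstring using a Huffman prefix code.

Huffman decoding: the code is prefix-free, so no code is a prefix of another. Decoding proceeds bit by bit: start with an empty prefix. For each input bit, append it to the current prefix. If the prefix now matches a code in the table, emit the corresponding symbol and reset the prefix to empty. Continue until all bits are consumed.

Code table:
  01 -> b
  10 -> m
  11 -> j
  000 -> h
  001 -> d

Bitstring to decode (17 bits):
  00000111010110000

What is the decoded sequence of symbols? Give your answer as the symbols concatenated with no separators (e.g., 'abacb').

Bit 0: prefix='0' (no match yet)
Bit 1: prefix='00' (no match yet)
Bit 2: prefix='000' -> emit 'h', reset
Bit 3: prefix='0' (no match yet)
Bit 4: prefix='00' (no match yet)
Bit 5: prefix='001' -> emit 'd', reset
Bit 6: prefix='1' (no match yet)
Bit 7: prefix='11' -> emit 'j', reset
Bit 8: prefix='0' (no match yet)
Bit 9: prefix='01' -> emit 'b', reset
Bit 10: prefix='0' (no match yet)
Bit 11: prefix='01' -> emit 'b', reset
Bit 12: prefix='1' (no match yet)
Bit 13: prefix='10' -> emit 'm', reset
Bit 14: prefix='0' (no match yet)
Bit 15: prefix='00' (no match yet)
Bit 16: prefix='000' -> emit 'h', reset

Answer: hdjbbmh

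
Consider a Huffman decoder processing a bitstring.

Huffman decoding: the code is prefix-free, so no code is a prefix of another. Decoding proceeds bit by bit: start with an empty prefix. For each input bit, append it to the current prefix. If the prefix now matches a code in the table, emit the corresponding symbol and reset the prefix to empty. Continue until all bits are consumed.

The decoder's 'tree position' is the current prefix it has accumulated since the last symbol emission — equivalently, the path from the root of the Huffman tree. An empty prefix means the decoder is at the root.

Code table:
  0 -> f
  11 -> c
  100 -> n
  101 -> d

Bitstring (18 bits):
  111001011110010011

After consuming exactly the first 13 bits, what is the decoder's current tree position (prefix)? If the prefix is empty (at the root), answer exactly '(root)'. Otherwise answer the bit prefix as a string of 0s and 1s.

Answer: (root)

Derivation:
Bit 0: prefix='1' (no match yet)
Bit 1: prefix='11' -> emit 'c', reset
Bit 2: prefix='1' (no match yet)
Bit 3: prefix='10' (no match yet)
Bit 4: prefix='100' -> emit 'n', reset
Bit 5: prefix='1' (no match yet)
Bit 6: prefix='10' (no match yet)
Bit 7: prefix='101' -> emit 'd', reset
Bit 8: prefix='1' (no match yet)
Bit 9: prefix='11' -> emit 'c', reset
Bit 10: prefix='1' (no match yet)
Bit 11: prefix='10' (no match yet)
Bit 12: prefix='100' -> emit 'n', reset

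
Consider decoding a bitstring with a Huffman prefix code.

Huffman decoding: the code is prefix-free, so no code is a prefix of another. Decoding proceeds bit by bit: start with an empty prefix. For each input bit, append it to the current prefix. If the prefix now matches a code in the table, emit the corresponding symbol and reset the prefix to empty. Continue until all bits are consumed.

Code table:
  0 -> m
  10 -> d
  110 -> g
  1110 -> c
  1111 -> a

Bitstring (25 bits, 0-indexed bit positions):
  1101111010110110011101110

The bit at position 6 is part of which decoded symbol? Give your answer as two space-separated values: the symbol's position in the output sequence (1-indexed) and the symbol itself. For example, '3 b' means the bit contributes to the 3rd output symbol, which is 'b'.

Answer: 2 a

Derivation:
Bit 0: prefix='1' (no match yet)
Bit 1: prefix='11' (no match yet)
Bit 2: prefix='110' -> emit 'g', reset
Bit 3: prefix='1' (no match yet)
Bit 4: prefix='11' (no match yet)
Bit 5: prefix='111' (no match yet)
Bit 6: prefix='1111' -> emit 'a', reset
Bit 7: prefix='0' -> emit 'm', reset
Bit 8: prefix='1' (no match yet)
Bit 9: prefix='10' -> emit 'd', reset
Bit 10: prefix='1' (no match yet)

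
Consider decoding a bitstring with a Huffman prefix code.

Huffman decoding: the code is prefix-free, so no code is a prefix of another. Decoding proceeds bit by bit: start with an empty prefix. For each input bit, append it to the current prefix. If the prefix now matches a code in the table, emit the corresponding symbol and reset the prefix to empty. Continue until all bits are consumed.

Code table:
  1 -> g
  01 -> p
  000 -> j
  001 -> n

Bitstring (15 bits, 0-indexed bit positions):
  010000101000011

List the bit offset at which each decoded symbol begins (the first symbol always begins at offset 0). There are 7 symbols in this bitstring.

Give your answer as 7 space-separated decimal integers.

Bit 0: prefix='0' (no match yet)
Bit 1: prefix='01' -> emit 'p', reset
Bit 2: prefix='0' (no match yet)
Bit 3: prefix='00' (no match yet)
Bit 4: prefix='000' -> emit 'j', reset
Bit 5: prefix='0' (no match yet)
Bit 6: prefix='01' -> emit 'p', reset
Bit 7: prefix='0' (no match yet)
Bit 8: prefix='01' -> emit 'p', reset
Bit 9: prefix='0' (no match yet)
Bit 10: prefix='00' (no match yet)
Bit 11: prefix='000' -> emit 'j', reset
Bit 12: prefix='0' (no match yet)
Bit 13: prefix='01' -> emit 'p', reset
Bit 14: prefix='1' -> emit 'g', reset

Answer: 0 2 5 7 9 12 14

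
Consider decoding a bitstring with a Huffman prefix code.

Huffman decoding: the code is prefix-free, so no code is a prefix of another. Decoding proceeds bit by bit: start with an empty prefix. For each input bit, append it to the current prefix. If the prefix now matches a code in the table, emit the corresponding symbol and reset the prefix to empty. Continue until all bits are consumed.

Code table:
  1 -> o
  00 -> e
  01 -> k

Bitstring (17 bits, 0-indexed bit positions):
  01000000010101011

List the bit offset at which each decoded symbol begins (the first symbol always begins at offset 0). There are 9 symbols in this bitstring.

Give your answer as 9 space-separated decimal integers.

Answer: 0 2 4 6 8 10 12 14 16

Derivation:
Bit 0: prefix='0' (no match yet)
Bit 1: prefix='01' -> emit 'k', reset
Bit 2: prefix='0' (no match yet)
Bit 3: prefix='00' -> emit 'e', reset
Bit 4: prefix='0' (no match yet)
Bit 5: prefix='00' -> emit 'e', reset
Bit 6: prefix='0' (no match yet)
Bit 7: prefix='00' -> emit 'e', reset
Bit 8: prefix='0' (no match yet)
Bit 9: prefix='01' -> emit 'k', reset
Bit 10: prefix='0' (no match yet)
Bit 11: prefix='01' -> emit 'k', reset
Bit 12: prefix='0' (no match yet)
Bit 13: prefix='01' -> emit 'k', reset
Bit 14: prefix='0' (no match yet)
Bit 15: prefix='01' -> emit 'k', reset
Bit 16: prefix='1' -> emit 'o', reset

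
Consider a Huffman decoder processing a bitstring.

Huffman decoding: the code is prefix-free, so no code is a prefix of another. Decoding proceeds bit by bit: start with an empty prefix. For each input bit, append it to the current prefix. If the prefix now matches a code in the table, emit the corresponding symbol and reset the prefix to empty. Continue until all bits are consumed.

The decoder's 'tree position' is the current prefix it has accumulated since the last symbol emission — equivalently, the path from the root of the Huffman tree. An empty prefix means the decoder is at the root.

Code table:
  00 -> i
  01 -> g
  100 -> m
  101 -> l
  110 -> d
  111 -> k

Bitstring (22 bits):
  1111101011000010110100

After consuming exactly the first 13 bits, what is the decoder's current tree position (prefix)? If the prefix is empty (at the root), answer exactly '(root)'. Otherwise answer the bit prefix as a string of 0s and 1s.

Bit 0: prefix='1' (no match yet)
Bit 1: prefix='11' (no match yet)
Bit 2: prefix='111' -> emit 'k', reset
Bit 3: prefix='1' (no match yet)
Bit 4: prefix='11' (no match yet)
Bit 5: prefix='110' -> emit 'd', reset
Bit 6: prefix='1' (no match yet)
Bit 7: prefix='10' (no match yet)
Bit 8: prefix='101' -> emit 'l', reset
Bit 9: prefix='1' (no match yet)
Bit 10: prefix='10' (no match yet)
Bit 11: prefix='100' -> emit 'm', reset
Bit 12: prefix='0' (no match yet)

Answer: 0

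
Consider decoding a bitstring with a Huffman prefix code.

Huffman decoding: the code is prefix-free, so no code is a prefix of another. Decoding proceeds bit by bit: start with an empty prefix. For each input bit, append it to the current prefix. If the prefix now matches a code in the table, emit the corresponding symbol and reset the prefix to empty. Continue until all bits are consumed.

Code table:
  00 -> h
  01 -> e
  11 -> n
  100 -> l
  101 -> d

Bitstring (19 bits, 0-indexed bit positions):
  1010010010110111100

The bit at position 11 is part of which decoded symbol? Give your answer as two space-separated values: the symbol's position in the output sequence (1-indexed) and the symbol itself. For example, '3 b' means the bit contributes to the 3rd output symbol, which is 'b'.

Answer: 5 d

Derivation:
Bit 0: prefix='1' (no match yet)
Bit 1: prefix='10' (no match yet)
Bit 2: prefix='101' -> emit 'd', reset
Bit 3: prefix='0' (no match yet)
Bit 4: prefix='00' -> emit 'h', reset
Bit 5: prefix='1' (no match yet)
Bit 6: prefix='10' (no match yet)
Bit 7: prefix='100' -> emit 'l', reset
Bit 8: prefix='1' (no match yet)
Bit 9: prefix='10' (no match yet)
Bit 10: prefix='101' -> emit 'd', reset
Bit 11: prefix='1' (no match yet)
Bit 12: prefix='10' (no match yet)
Bit 13: prefix='101' -> emit 'd', reset
Bit 14: prefix='1' (no match yet)
Bit 15: prefix='11' -> emit 'n', reset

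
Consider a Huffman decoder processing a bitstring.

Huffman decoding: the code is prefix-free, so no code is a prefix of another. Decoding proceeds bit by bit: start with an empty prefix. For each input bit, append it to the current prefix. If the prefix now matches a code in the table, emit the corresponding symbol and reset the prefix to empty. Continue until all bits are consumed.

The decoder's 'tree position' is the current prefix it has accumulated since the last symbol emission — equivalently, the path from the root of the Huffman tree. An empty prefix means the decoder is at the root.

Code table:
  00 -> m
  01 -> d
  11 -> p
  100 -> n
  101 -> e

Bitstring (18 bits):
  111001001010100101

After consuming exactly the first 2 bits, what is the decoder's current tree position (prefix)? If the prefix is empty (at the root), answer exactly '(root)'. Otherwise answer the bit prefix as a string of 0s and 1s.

Bit 0: prefix='1' (no match yet)
Bit 1: prefix='11' -> emit 'p', reset

Answer: (root)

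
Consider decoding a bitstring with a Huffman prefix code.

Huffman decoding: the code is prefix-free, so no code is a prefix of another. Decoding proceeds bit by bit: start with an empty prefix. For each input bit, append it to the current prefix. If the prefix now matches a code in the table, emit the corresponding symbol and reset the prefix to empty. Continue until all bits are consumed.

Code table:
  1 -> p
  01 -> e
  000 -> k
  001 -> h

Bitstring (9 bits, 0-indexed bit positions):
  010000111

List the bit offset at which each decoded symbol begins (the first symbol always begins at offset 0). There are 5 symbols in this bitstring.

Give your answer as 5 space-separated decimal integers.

Answer: 0 2 5 7 8

Derivation:
Bit 0: prefix='0' (no match yet)
Bit 1: prefix='01' -> emit 'e', reset
Bit 2: prefix='0' (no match yet)
Bit 3: prefix='00' (no match yet)
Bit 4: prefix='000' -> emit 'k', reset
Bit 5: prefix='0' (no match yet)
Bit 6: prefix='01' -> emit 'e', reset
Bit 7: prefix='1' -> emit 'p', reset
Bit 8: prefix='1' -> emit 'p', reset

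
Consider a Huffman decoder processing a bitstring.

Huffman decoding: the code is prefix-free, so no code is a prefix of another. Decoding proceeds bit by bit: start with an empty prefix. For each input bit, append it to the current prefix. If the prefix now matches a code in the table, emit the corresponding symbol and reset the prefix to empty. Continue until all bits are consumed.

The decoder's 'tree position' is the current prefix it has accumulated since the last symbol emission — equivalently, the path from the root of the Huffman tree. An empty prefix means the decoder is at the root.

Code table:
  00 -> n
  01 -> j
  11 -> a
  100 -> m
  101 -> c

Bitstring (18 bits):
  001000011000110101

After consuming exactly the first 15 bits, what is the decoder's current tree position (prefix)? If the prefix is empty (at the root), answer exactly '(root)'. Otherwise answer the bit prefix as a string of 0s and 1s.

Bit 0: prefix='0' (no match yet)
Bit 1: prefix='00' -> emit 'n', reset
Bit 2: prefix='1' (no match yet)
Bit 3: prefix='10' (no match yet)
Bit 4: prefix='100' -> emit 'm', reset
Bit 5: prefix='0' (no match yet)
Bit 6: prefix='00' -> emit 'n', reset
Bit 7: prefix='1' (no match yet)
Bit 8: prefix='11' -> emit 'a', reset
Bit 9: prefix='0' (no match yet)
Bit 10: prefix='00' -> emit 'n', reset
Bit 11: prefix='0' (no match yet)
Bit 12: prefix='01' -> emit 'j', reset
Bit 13: prefix='1' (no match yet)
Bit 14: prefix='10' (no match yet)

Answer: 10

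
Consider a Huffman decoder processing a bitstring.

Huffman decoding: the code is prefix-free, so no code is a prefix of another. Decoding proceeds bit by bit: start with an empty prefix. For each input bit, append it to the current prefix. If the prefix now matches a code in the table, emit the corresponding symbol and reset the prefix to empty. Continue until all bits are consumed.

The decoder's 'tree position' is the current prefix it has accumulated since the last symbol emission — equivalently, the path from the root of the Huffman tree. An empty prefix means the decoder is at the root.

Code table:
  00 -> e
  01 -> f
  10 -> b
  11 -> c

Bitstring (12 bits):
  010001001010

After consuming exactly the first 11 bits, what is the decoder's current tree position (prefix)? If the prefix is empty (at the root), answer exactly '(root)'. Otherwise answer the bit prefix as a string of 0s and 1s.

Bit 0: prefix='0' (no match yet)
Bit 1: prefix='01' -> emit 'f', reset
Bit 2: prefix='0' (no match yet)
Bit 3: prefix='00' -> emit 'e', reset
Bit 4: prefix='0' (no match yet)
Bit 5: prefix='01' -> emit 'f', reset
Bit 6: prefix='0' (no match yet)
Bit 7: prefix='00' -> emit 'e', reset
Bit 8: prefix='1' (no match yet)
Bit 9: prefix='10' -> emit 'b', reset
Bit 10: prefix='1' (no match yet)

Answer: 1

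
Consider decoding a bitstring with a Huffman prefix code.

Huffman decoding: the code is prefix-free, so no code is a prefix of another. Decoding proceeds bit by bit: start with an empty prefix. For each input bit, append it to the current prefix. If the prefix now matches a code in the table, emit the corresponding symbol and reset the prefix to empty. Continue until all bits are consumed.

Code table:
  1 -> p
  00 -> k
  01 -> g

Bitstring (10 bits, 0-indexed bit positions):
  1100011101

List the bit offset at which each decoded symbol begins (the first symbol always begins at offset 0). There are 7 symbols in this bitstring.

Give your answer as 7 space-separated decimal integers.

Bit 0: prefix='1' -> emit 'p', reset
Bit 1: prefix='1' -> emit 'p', reset
Bit 2: prefix='0' (no match yet)
Bit 3: prefix='00' -> emit 'k', reset
Bit 4: prefix='0' (no match yet)
Bit 5: prefix='01' -> emit 'g', reset
Bit 6: prefix='1' -> emit 'p', reset
Bit 7: prefix='1' -> emit 'p', reset
Bit 8: prefix='0' (no match yet)
Bit 9: prefix='01' -> emit 'g', reset

Answer: 0 1 2 4 6 7 8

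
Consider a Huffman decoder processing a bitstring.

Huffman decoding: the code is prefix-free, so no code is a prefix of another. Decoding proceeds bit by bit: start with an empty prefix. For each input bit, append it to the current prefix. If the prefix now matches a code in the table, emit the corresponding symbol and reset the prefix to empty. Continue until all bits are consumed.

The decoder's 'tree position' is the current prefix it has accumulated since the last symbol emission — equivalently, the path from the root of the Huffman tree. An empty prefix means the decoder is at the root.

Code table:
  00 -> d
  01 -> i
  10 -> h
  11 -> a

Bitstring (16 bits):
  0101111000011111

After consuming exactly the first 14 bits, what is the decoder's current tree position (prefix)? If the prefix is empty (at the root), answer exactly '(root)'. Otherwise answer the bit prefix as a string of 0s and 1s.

Answer: (root)

Derivation:
Bit 0: prefix='0' (no match yet)
Bit 1: prefix='01' -> emit 'i', reset
Bit 2: prefix='0' (no match yet)
Bit 3: prefix='01' -> emit 'i', reset
Bit 4: prefix='1' (no match yet)
Bit 5: prefix='11' -> emit 'a', reset
Bit 6: prefix='1' (no match yet)
Bit 7: prefix='10' -> emit 'h', reset
Bit 8: prefix='0' (no match yet)
Bit 9: prefix='00' -> emit 'd', reset
Bit 10: prefix='0' (no match yet)
Bit 11: prefix='01' -> emit 'i', reset
Bit 12: prefix='1' (no match yet)
Bit 13: prefix='11' -> emit 'a', reset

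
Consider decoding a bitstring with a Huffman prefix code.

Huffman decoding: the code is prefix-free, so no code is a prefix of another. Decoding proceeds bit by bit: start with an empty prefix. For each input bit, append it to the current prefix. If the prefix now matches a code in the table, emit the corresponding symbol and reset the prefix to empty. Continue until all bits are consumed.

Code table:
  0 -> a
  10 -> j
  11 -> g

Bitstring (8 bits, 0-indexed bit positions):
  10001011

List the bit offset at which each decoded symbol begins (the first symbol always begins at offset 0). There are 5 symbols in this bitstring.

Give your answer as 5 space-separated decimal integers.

Bit 0: prefix='1' (no match yet)
Bit 1: prefix='10' -> emit 'j', reset
Bit 2: prefix='0' -> emit 'a', reset
Bit 3: prefix='0' -> emit 'a', reset
Bit 4: prefix='1' (no match yet)
Bit 5: prefix='10' -> emit 'j', reset
Bit 6: prefix='1' (no match yet)
Bit 7: prefix='11' -> emit 'g', reset

Answer: 0 2 3 4 6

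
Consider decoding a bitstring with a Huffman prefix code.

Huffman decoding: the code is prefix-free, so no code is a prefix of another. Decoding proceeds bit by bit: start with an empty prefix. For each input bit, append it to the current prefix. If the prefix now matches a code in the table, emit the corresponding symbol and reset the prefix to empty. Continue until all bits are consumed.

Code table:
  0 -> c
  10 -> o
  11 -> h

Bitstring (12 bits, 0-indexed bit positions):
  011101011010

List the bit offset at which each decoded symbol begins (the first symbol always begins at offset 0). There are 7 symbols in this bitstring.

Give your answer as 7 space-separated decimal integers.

Bit 0: prefix='0' -> emit 'c', reset
Bit 1: prefix='1' (no match yet)
Bit 2: prefix='11' -> emit 'h', reset
Bit 3: prefix='1' (no match yet)
Bit 4: prefix='10' -> emit 'o', reset
Bit 5: prefix='1' (no match yet)
Bit 6: prefix='10' -> emit 'o', reset
Bit 7: prefix='1' (no match yet)
Bit 8: prefix='11' -> emit 'h', reset
Bit 9: prefix='0' -> emit 'c', reset
Bit 10: prefix='1' (no match yet)
Bit 11: prefix='10' -> emit 'o', reset

Answer: 0 1 3 5 7 9 10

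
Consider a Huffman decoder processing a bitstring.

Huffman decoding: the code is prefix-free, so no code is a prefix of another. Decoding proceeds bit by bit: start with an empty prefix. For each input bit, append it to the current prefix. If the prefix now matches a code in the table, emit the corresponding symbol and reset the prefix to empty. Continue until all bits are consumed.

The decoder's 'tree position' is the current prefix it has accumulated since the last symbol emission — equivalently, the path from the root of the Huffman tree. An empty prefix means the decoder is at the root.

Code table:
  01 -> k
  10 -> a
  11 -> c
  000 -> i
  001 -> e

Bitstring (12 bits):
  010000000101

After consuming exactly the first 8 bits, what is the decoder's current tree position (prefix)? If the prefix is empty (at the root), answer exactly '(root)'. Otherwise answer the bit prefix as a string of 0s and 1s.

Bit 0: prefix='0' (no match yet)
Bit 1: prefix='01' -> emit 'k', reset
Bit 2: prefix='0' (no match yet)
Bit 3: prefix='00' (no match yet)
Bit 4: prefix='000' -> emit 'i', reset
Bit 5: prefix='0' (no match yet)
Bit 6: prefix='00' (no match yet)
Bit 7: prefix='000' -> emit 'i', reset

Answer: (root)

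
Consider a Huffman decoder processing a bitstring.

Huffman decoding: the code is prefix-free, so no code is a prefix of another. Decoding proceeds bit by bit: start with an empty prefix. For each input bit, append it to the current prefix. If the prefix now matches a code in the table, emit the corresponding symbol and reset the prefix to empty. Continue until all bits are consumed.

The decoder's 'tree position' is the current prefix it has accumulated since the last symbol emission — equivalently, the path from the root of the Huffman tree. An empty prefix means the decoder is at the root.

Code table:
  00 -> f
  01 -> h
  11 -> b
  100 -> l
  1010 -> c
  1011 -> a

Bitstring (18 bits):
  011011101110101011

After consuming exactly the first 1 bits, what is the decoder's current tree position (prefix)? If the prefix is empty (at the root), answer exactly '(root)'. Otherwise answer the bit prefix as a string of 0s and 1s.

Answer: 0

Derivation:
Bit 0: prefix='0' (no match yet)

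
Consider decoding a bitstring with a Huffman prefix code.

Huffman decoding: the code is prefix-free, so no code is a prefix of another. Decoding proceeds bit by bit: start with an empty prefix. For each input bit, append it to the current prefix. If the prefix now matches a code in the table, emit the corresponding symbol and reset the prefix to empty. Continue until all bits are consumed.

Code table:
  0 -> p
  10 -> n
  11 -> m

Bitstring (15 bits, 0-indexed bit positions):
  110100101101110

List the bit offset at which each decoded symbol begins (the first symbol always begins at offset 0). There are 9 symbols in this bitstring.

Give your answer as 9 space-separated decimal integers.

Answer: 0 2 3 5 6 8 10 11 13

Derivation:
Bit 0: prefix='1' (no match yet)
Bit 1: prefix='11' -> emit 'm', reset
Bit 2: prefix='0' -> emit 'p', reset
Bit 3: prefix='1' (no match yet)
Bit 4: prefix='10' -> emit 'n', reset
Bit 5: prefix='0' -> emit 'p', reset
Bit 6: prefix='1' (no match yet)
Bit 7: prefix='10' -> emit 'n', reset
Bit 8: prefix='1' (no match yet)
Bit 9: prefix='11' -> emit 'm', reset
Bit 10: prefix='0' -> emit 'p', reset
Bit 11: prefix='1' (no match yet)
Bit 12: prefix='11' -> emit 'm', reset
Bit 13: prefix='1' (no match yet)
Bit 14: prefix='10' -> emit 'n', reset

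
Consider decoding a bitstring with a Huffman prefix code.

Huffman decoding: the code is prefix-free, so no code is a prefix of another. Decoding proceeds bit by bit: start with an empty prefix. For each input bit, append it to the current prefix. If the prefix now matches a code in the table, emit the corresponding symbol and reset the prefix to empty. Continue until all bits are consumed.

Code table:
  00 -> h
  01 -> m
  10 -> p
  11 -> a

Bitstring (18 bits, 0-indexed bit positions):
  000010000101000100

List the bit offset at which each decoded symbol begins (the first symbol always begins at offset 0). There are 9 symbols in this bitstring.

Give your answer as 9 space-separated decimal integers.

Answer: 0 2 4 6 8 10 12 14 16

Derivation:
Bit 0: prefix='0' (no match yet)
Bit 1: prefix='00' -> emit 'h', reset
Bit 2: prefix='0' (no match yet)
Bit 3: prefix='00' -> emit 'h', reset
Bit 4: prefix='1' (no match yet)
Bit 5: prefix='10' -> emit 'p', reset
Bit 6: prefix='0' (no match yet)
Bit 7: prefix='00' -> emit 'h', reset
Bit 8: prefix='0' (no match yet)
Bit 9: prefix='01' -> emit 'm', reset
Bit 10: prefix='0' (no match yet)
Bit 11: prefix='01' -> emit 'm', reset
Bit 12: prefix='0' (no match yet)
Bit 13: prefix='00' -> emit 'h', reset
Bit 14: prefix='0' (no match yet)
Bit 15: prefix='01' -> emit 'm', reset
Bit 16: prefix='0' (no match yet)
Bit 17: prefix='00' -> emit 'h', reset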